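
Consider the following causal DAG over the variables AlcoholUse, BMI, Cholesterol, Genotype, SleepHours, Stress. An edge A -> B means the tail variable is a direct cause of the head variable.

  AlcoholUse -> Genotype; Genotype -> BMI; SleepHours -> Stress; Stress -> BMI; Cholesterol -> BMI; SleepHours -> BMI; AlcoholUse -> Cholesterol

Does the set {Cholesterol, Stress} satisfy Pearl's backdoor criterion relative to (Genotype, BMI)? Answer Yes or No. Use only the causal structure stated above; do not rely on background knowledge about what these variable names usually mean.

Yes

Backdoor paths from Genotype to BMI (paths whose first edge points into Genotype):
  P1: Genotype <- AlcoholUse -> Cholesterol -> BMI
Condition 1 (no descendant of Genotype in the set): holds — descendants of Genotype are {BMI}; none are in {Cholesterol, Stress}.
Condition 2 (every backdoor path blocked by {Cholesterol, Stress}):
  P1: blocked at chain node Cholesterol ∈ conditioning set.
{Cholesterol, Stress} satisfies the backdoor criterion.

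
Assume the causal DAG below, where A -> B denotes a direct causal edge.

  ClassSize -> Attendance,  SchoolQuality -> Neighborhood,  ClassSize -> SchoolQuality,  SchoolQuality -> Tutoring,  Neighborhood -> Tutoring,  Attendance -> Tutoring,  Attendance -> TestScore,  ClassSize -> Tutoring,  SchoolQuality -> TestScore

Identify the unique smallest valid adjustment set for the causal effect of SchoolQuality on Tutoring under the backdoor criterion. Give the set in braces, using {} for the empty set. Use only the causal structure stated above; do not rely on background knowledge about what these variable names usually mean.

{ClassSize}

Variables eligible for adjustment (non-descendants of SchoolQuality, excluding SchoolQuality and Tutoring): {Attendance, ClassSize}.
Backdoor paths from SchoolQuality to Tutoring:
  P1: SchoolQuality <- ClassSize -> Attendance -> Tutoring
  P2: SchoolQuality <- ClassSize -> Tutoring
The empty set is not sufficient: P1 (SchoolQuality <- ClassSize -> Attendance -> Tutoring) has no collider blocking it and no conditioned non-collider, so it is open.
Try {ClassSize}:
  P1: blocked at fork node ClassSize ∈ conditioning set.
  P2: blocked at fork node ClassSize ∈ conditioning set.
{ClassSize} contains no descendant of SchoolQuality and blocks every backdoor path.
No other singleton works — e.g. {Attendance} leaves P2 open — so {ClassSize} is the unique smallest valid adjustment set.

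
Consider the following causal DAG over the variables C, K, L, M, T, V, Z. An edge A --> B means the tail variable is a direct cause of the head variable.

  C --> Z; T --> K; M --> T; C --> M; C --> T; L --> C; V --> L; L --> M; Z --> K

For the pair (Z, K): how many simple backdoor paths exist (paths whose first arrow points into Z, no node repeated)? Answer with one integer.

A backdoor path from Z to K is any simple undirected path whose first edge points into Z (i.e. leaves Z via a parent).
Parents of Z: {C}.
Enumerating:
  P1: Z <- C <- L -> M -> T -> K
  P2: Z <- C -> M -> T -> K
  P3: Z <- C -> T -> K
That exhausts the simple backdoor paths. Count: 3.

3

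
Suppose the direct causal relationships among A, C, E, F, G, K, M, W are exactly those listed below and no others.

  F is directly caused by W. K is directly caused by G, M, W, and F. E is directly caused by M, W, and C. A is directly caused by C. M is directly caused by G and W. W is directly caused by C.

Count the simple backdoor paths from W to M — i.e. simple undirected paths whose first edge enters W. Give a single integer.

1

A backdoor path from W to M is any simple undirected path whose first edge points into W (i.e. leaves W via a parent).
Parents of W: {C}.
Enumerating:
  P1: W <- C -> E <- M
That exhausts the simple backdoor paths. Count: 1.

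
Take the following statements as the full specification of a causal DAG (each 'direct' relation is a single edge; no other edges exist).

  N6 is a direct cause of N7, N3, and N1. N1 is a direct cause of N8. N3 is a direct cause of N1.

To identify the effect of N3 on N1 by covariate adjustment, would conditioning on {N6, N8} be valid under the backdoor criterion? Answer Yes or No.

No

Backdoor paths from N3 to N1 (paths whose first edge points into N3):
  P1: N3 <- N6 -> N1
Condition 1 (no descendant of N3 in the set): FAILS — N8 is a descendant of N3.
Condition 2 (every backdoor path blocked by {N6, N8}):
  P1: blocked at fork node N6 ∈ conditioning set.
{N6, N8} does not satisfy the backdoor criterion.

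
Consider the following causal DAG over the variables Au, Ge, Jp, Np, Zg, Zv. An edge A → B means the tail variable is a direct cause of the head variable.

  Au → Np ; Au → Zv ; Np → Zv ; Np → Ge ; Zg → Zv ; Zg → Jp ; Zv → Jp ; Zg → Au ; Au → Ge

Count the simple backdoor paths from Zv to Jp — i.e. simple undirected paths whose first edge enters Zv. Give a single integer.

A backdoor path from Zv to Jp is any simple undirected path whose first edge points into Zv (i.e. leaves Zv via a parent).
Parents of Zv: {Au, Np, Zg}.
Enumerating:
  P1: Zv <- Zg -> Jp
  P2: Zv <- Au <- Zg -> Jp
  P3: Zv <- Np <- Au <- Zg -> Jp
  P4: Zv <- Np -> Ge <- Au <- Zg -> Jp
That exhausts the simple backdoor paths. Count: 4.

4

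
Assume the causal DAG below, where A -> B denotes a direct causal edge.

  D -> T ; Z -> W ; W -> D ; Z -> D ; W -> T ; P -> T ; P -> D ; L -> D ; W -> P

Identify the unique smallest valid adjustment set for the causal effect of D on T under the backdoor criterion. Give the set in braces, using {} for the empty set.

{P, W}

Variables eligible for adjustment (non-descendants of D, excluding D and T): {L, P, W, Z}.
Backdoor paths from D to T:
  P1: D <- Z -> W -> P -> T
  P2: D <- Z -> W -> T
  P3: D <- W -> P -> T
  P4: D <- W -> T
  P5: D <- P <- W -> T
  P6: D <- P -> T
The empty set is not sufficient: P1 (D <- Z -> W -> P -> T) has no collider blocking it and no conditioned non-collider, so it is open.
Try {P, W}:
  P1: blocked at chain node W ∈ conditioning set.
  P2: blocked at chain node W ∈ conditioning set.
  P3: blocked at fork node W ∈ conditioning set.
  P4: blocked at fork node W ∈ conditioning set.
  P5: blocked at chain node P ∈ conditioning set.
  P6: blocked at fork node P ∈ conditioning set.
{P, W} contains no descendant of D and blocks every backdoor path.
Every element of {P, W} is needed (dropping P leaves P6 open; dropping W leaves P2 open), so no proper subset is valid.
Among all size-2 subsets of the eligible variables, only {P, W} blocks every backdoor path, so it is the unique smallest valid adjustment set.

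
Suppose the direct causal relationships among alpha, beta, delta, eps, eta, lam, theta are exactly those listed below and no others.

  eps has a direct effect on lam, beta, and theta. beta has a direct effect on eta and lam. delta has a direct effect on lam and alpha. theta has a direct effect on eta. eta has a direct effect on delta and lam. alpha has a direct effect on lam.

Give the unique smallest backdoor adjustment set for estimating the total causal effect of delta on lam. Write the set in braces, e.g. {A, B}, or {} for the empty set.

{eta}

Variables eligible for adjustment (non-descendants of delta, excluding delta and lam): {beta, eps, eta, theta}.
Backdoor paths from delta to lam:
  P1: delta <- eta <- theta <- eps -> beta -> lam
  P2: delta <- eta <- theta <- eps -> lam
  P3: delta <- eta <- beta <- eps -> lam
  P4: delta <- eta <- beta -> lam
  P5: delta <- eta -> lam
The empty set is not sufficient: P1 (delta <- eta <- theta <- eps -> beta -> lam) has no collider blocking it and no conditioned non-collider, so it is open.
Try {eta}:
  P1: blocked at chain node eta ∈ conditioning set.
  P2: blocked at chain node eta ∈ conditioning set.
  P3: blocked at chain node eta ∈ conditioning set.
  P4: blocked at chain node eta ∈ conditioning set.
  P5: blocked at fork node eta ∈ conditioning set.
{eta} contains no descendant of delta and blocks every backdoor path.
No other singleton works — e.g. {eps} leaves P4 open — so {eta} is the unique smallest valid adjustment set.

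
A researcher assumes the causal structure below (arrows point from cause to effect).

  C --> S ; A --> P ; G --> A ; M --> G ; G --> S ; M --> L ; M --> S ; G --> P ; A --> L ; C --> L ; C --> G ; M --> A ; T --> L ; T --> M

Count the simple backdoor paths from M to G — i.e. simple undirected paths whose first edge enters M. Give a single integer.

A backdoor path from M to G is any simple undirected path whose first edge points into M (i.e. leaves M via a parent).
Parents of M: {T}.
Enumerating:
  P1: M <- T -> L <- C -> G
  P2: M <- T -> L <- C -> S <- G
  P3: M <- T -> L <- A <- G
  P4: M <- T -> L <- A -> P <- G
That exhausts the simple backdoor paths. Count: 4.

4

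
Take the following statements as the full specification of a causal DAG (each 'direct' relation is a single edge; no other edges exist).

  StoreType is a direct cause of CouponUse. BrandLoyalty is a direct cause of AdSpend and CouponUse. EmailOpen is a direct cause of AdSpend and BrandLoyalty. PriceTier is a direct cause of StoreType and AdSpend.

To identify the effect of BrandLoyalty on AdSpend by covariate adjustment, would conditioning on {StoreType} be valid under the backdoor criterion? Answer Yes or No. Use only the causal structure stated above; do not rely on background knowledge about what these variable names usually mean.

Backdoor paths from BrandLoyalty to AdSpend (paths whose first edge points into BrandLoyalty):
  P1: BrandLoyalty <- EmailOpen -> AdSpend
Condition 1 (no descendant of BrandLoyalty in the set): holds — descendants of BrandLoyalty are {AdSpend, CouponUse}; none are in {StoreType}.
Condition 2 (every backdoor path blocked by {StoreType}):
  P1: open — no interior node is in the conditioning set.
{StoreType} does not satisfy the backdoor criterion.

No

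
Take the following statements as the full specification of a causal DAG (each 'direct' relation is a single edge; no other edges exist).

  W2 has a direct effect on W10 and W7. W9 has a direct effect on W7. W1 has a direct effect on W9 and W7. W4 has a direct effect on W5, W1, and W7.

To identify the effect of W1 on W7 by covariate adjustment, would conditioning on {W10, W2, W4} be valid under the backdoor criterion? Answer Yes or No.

Backdoor paths from W1 to W7 (paths whose first edge points into W1):
  P1: W1 <- W4 -> W7
Condition 1 (no descendant of W1 in the set): holds — descendants of W1 are {W7, W9}; none are in {W10, W2, W4}.
Condition 2 (every backdoor path blocked by {W10, W2, W4}):
  P1: blocked at fork node W4 ∈ conditioning set.
{W10, W2, W4} satisfies the backdoor criterion.

Yes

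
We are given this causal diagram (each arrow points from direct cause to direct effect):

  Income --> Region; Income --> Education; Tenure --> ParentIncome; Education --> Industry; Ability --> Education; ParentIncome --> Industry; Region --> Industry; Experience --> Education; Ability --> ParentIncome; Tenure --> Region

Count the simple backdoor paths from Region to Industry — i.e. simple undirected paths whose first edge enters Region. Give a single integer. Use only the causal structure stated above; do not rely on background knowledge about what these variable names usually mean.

A backdoor path from Region to Industry is any simple undirected path whose first edge points into Region (i.e. leaves Region via a parent).
Parents of Region: {Income, Tenure}.
Enumerating:
  P1: Region <- Income -> Education <- Ability -> ParentIncome -> Industry
  P2: Region <- Income -> Education -> Industry
  P3: Region <- Tenure -> ParentIncome <- Ability -> Education -> Industry
  P4: Region <- Tenure -> ParentIncome -> Industry
That exhausts the simple backdoor paths. Count: 4.

4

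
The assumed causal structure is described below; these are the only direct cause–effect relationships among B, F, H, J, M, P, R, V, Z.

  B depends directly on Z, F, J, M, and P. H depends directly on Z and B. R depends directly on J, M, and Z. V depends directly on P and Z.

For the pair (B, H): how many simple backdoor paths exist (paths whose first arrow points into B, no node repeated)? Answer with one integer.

A backdoor path from B to H is any simple undirected path whose first edge points into B (i.e. leaves B via a parent).
Parents of B: {F, J, M, P, Z}.
Enumerating:
  P1: B <- M -> R <- Z -> H
  P2: B <- J -> R <- Z -> H
  P3: B <- Z -> H
  P4: B <- P -> V <- Z -> H
That exhausts the simple backdoor paths. Count: 4.

4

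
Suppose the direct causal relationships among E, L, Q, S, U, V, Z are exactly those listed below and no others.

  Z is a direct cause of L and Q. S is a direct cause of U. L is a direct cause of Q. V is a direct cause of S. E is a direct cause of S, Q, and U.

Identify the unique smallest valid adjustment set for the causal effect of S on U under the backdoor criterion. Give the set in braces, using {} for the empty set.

Variables eligible for adjustment (non-descendants of S, excluding S and U): {E, L, Q, V, Z}.
Backdoor paths from S to U:
  P1: S <- E -> U
The empty set is not sufficient: P1 (S <- E -> U) has no collider blocking it and no conditioned non-collider, so it is open.
Try {E}:
  P1: blocked at fork node E ∈ conditioning set.
{E} contains no descendant of S and blocks every backdoor path.
No other singleton works — e.g. {Z} leaves P1 open — so {E} is the unique smallest valid adjustment set.

{E}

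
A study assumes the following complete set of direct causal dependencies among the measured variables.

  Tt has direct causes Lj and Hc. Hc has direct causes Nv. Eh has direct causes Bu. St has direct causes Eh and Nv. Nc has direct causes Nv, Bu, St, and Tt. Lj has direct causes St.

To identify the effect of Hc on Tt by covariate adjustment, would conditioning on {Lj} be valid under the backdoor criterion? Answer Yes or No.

Backdoor paths from Hc to Tt (paths whose first edge points into Hc):
  P1: Hc <- Nv -> St <- Eh <- Bu -> Nc <- Tt
  P2: Hc <- Nv -> St -> Lj -> Tt
  P3: Hc <- Nv -> St -> Nc <- Tt
  P4: Hc <- Nv -> Nc <- Bu -> Eh -> St -> Lj -> Tt
  P5: Hc <- Nv -> Nc <- St -> Lj -> Tt
  P6: Hc <- Nv -> Nc <- Tt
Condition 1 (no descendant of Hc in the set): holds — descendants of Hc are {Nc, Tt}; none are in {Lj}.
Condition 2 (every backdoor path blocked by {Lj}):
  P1: blocked at collider Nc (neither it nor any descendant is in the conditioning set).
  P2: blocked at chain node Lj ∈ conditioning set.
  P3: blocked at collider Nc (neither it nor any descendant is in the conditioning set).
  P4: blocked at collider Nc (neither it nor any descendant is in the conditioning set).
  P5: blocked at collider Nc (neither it nor any descendant is in the conditioning set).
  P6: blocked at collider Nc (neither it nor any descendant is in the conditioning set).
{Lj} satisfies the backdoor criterion.

Yes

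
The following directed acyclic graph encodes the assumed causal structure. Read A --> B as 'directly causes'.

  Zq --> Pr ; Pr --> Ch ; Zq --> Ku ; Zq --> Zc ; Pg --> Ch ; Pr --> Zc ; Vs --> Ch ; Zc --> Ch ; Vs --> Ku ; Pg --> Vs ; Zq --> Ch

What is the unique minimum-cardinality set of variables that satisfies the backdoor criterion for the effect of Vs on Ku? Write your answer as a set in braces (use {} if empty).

{}

Variables eligible for adjustment (non-descendants of Vs, excluding Vs and Ku): {Pg, Pr, Zc, Zq}.
Backdoor paths from Vs to Ku:
  P1: Vs <- Pg -> Ch <- Zq -> Ku
  P2: Vs <- Pg -> Ch <- Pr <- Zq -> Ku
  P3: Vs <- Pg -> Ch <- Pr -> Zc <- Zq -> Ku
  P4: Vs <- Pg -> Ch <- Zc <- Zq -> Ku
  P5: Vs <- Pg -> Ch <- Zc <- Pr <- Zq -> Ku
Each backdoor path contains an unconditioned collider, so every path is already blocked with the empty conditioning set:
  P1: blocked at collider Ch (neither it nor any descendant is in the conditioning set).
  P2: blocked at collider Ch (neither it nor any descendant is in the conditioning set).
  P3: blocked at collider Ch (neither it nor any descendant is in the conditioning set).
  P4: blocked at collider Ch (neither it nor any descendant is in the conditioning set).
  P5: blocked at collider Ch (neither it nor any descendant is in the conditioning set).
The empty set is therefore the unique smallest valid set.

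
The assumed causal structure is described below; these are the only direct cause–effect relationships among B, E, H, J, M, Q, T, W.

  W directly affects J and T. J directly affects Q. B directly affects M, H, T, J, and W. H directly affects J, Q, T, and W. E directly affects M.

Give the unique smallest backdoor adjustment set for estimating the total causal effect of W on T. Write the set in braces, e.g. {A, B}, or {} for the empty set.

Variables eligible for adjustment (non-descendants of W, excluding W and T): {B, E, H, M}.
Backdoor paths from W to T:
  P1: W <- B -> H -> T
  P2: W <- B -> T
  P3: W <- B -> J <- H -> T
  P4: W <- B -> J -> Q <- H -> T
  P5: W <- H <- B -> T
  P6: W <- H -> T
  P7: W <- H -> J <- B -> T
  P8: W <- H -> Q <- J <- B -> T
The empty set is not sufficient: P1 (W <- B -> H -> T) has no collider blocking it and no conditioned non-collider, so it is open.
Try {B, H}:
  P1: blocked at fork node B ∈ conditioning set.
  P2: blocked at fork node B ∈ conditioning set.
  P3: blocked at fork node B ∈ conditioning set.
  P4: blocked at fork node B ∈ conditioning set.
  P5: blocked at chain node H ∈ conditioning set.
  P6: blocked at fork node H ∈ conditioning set.
  P7: blocked at fork node H ∈ conditioning set.
  P8: blocked at fork node H ∈ conditioning set.
{B, H} contains no descendant of W and blocks every backdoor path.
Every element of {B, H} is needed (dropping B leaves P2 open; dropping H leaves P6 open), so no proper subset is valid.
Among all size-2 subsets of the eligible variables, only {B, H} blocks every backdoor path, so it is the unique smallest valid adjustment set.

{B, H}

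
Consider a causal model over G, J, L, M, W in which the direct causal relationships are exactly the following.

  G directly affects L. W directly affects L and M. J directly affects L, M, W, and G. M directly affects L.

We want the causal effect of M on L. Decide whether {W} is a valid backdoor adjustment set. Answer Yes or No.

No

Backdoor paths from M to L (paths whose first edge points into M):
  P1: M <- J -> W -> L
  P2: M <- J -> G -> L
  P3: M <- J -> L
  P4: M <- W <- J -> G -> L
  P5: M <- W <- J -> L
  P6: M <- W -> L
Condition 1 (no descendant of M in the set): holds — descendants of M are {L}; none are in {W}.
Condition 2 (every backdoor path blocked by {W}):
  P1: blocked at chain node W ∈ conditioning set.
  P2: open — no interior node is in the conditioning set.
  P3: open — no interior node is in the conditioning set.
  P4: blocked at chain node W ∈ conditioning set.
  P5: blocked at chain node W ∈ conditioning set.
  P6: blocked at fork node W ∈ conditioning set.
{W} does not satisfy the backdoor criterion.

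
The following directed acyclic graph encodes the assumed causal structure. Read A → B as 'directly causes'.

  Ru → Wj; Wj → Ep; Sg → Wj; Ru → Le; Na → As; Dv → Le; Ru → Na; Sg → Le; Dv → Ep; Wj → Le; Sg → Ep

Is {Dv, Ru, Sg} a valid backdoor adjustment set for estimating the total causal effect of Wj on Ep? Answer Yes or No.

Backdoor paths from Wj to Ep (paths whose first edge points into Wj):
  P1: Wj <- Ru -> Le <- Sg -> Ep
  P2: Wj <- Ru -> Le <- Dv -> Ep
  P3: Wj <- Sg -> Le <- Dv -> Ep
  P4: Wj <- Sg -> Ep
Condition 1 (no descendant of Wj in the set): holds — descendants of Wj are {Ep, Le}; none are in {Dv, Ru, Sg}.
Condition 2 (every backdoor path blocked by {Dv, Ru, Sg}):
  P1: blocked at fork node Ru ∈ conditioning set.
  P2: blocked at fork node Ru ∈ conditioning set.
  P3: blocked at fork node Sg ∈ conditioning set.
  P4: blocked at fork node Sg ∈ conditioning set.
{Dv, Ru, Sg} satisfies the backdoor criterion.

Yes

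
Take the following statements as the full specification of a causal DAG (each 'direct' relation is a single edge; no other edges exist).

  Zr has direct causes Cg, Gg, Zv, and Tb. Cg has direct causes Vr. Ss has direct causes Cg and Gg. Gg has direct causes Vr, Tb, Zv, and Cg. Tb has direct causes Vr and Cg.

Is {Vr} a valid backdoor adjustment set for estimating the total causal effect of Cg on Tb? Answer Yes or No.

Yes

Backdoor paths from Cg to Tb (paths whose first edge points into Cg):
  P1: Cg <- Vr -> Tb
  P2: Cg <- Vr -> Gg <- Zv -> Zr <- Tb
  P3: Cg <- Vr -> Gg <- Tb
  P4: Cg <- Vr -> Gg -> Zr <- Tb
Condition 1 (no descendant of Cg in the set): holds — descendants of Cg are {Gg, Ss, Tb, Zr}; none are in {Vr}.
Condition 2 (every backdoor path blocked by {Vr}):
  P1: blocked at fork node Vr ∈ conditioning set.
  P2: blocked at fork node Vr ∈ conditioning set.
  P3: blocked at fork node Vr ∈ conditioning set.
  P4: blocked at fork node Vr ∈ conditioning set.
{Vr} satisfies the backdoor criterion.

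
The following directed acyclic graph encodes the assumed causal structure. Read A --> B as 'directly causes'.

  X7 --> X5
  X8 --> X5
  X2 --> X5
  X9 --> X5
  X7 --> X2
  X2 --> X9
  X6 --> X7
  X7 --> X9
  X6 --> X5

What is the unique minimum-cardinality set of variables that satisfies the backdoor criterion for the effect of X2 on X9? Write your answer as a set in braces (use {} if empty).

{X7}

Variables eligible for adjustment (non-descendants of X2, excluding X2 and X9): {X6, X7, X8}.
Backdoor paths from X2 to X9:
  P1: X2 <- X7 <- X6 -> X5 <- X9
  P2: X2 <- X7 -> X9
  P3: X2 <- X7 -> X5 <- X9
The empty set is not sufficient: P2 (X2 <- X7 -> X9) has no collider blocking it and no conditioned non-collider, so it is open.
Try {X7}:
  P1: blocked at chain node X7 ∈ conditioning set.
  P2: blocked at fork node X7 ∈ conditioning set.
  P3: blocked at fork node X7 ∈ conditioning set.
{X7} contains no descendant of X2 and blocks every backdoor path.
No other singleton works — e.g. {X6} leaves P2 open — so {X7} is the unique smallest valid adjustment set.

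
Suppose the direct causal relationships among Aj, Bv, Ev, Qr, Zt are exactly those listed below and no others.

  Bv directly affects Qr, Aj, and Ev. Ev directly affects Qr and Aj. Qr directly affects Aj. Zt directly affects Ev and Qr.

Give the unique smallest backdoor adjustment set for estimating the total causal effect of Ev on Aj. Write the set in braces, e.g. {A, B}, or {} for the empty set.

{Bv, Zt}

Variables eligible for adjustment (non-descendants of Ev, excluding Ev and Aj): {Bv, Zt}.
Backdoor paths from Ev to Aj:
  P1: Ev <- Zt -> Qr <- Bv -> Aj
  P2: Ev <- Zt -> Qr -> Aj
  P3: Ev <- Bv -> Qr -> Aj
  P4: Ev <- Bv -> Aj
The empty set is not sufficient: P2 (Ev <- Zt -> Qr -> Aj) has no collider blocking it and no conditioned non-collider, so it is open.
Try {Bv, Zt}:
  P1: blocked at fork node Zt ∈ conditioning set.
  P2: blocked at fork node Zt ∈ conditioning set.
  P3: blocked at fork node Bv ∈ conditioning set.
  P4: blocked at fork node Bv ∈ conditioning set.
{Bv, Zt} contains no descendant of Ev and blocks every backdoor path.
Every element of {Bv, Zt} is needed (dropping Bv leaves P3 open; dropping Zt leaves P2 open), so no proper subset is valid.
Among all size-2 subsets of the eligible variables, only {Bv, Zt} blocks every backdoor path, so it is the unique smallest valid adjustment set.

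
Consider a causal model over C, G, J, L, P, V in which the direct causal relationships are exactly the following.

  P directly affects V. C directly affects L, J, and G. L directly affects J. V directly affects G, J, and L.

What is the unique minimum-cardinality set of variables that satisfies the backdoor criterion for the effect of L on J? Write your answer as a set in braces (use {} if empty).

{C, V}

Variables eligible for adjustment (non-descendants of L, excluding L and J): {C, G, P, V}.
Backdoor paths from L to J:
  P1: L <- C -> G <- V -> J
  P2: L <- C -> J
  P3: L <- V -> G <- C -> J
  P4: L <- V -> J
The empty set is not sufficient: P2 (L <- C -> J) has no collider blocking it and no conditioned non-collider, so it is open.
Try {C, V}:
  P1: blocked at fork node C ∈ conditioning set.
  P2: blocked at fork node C ∈ conditioning set.
  P3: blocked at fork node V ∈ conditioning set.
  P4: blocked at fork node V ∈ conditioning set.
{C, V} contains no descendant of L and blocks every backdoor path.
Every element of {C, V} is needed (dropping C leaves P2 open; dropping V leaves P4 open), so no proper subset is valid.
Among all size-2 subsets of the eligible variables, only {C, V} blocks every backdoor path, so it is the unique smallest valid adjustment set.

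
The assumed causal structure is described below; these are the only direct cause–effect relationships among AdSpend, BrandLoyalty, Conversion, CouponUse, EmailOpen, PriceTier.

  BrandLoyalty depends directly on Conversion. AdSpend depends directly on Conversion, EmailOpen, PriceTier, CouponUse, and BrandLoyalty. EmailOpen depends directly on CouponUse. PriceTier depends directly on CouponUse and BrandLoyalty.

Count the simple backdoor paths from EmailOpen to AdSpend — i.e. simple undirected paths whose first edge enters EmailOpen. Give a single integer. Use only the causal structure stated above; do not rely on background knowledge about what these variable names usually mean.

A backdoor path from EmailOpen to AdSpend is any simple undirected path whose first edge points into EmailOpen (i.e. leaves EmailOpen via a parent).
Parents of EmailOpen: {CouponUse}.
Enumerating:
  P1: EmailOpen <- CouponUse -> PriceTier <- BrandLoyalty <- Conversion -> AdSpend
  P2: EmailOpen <- CouponUse -> PriceTier <- BrandLoyalty -> AdSpend
  P3: EmailOpen <- CouponUse -> PriceTier -> AdSpend
  P4: EmailOpen <- CouponUse -> AdSpend
That exhausts the simple backdoor paths. Count: 4.

4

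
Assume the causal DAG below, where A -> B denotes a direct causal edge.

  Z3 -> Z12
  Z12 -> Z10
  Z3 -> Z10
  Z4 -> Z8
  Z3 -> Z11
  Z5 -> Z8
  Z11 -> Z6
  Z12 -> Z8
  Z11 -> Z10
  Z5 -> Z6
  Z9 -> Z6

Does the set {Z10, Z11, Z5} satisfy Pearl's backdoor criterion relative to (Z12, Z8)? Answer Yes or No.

No

Backdoor paths from Z12 to Z8 (paths whose first edge points into Z12):
  P1: Z12 <- Z3 -> Z11 -> Z6 <- Z5 -> Z8
  P2: Z12 <- Z3 -> Z10 <- Z11 -> Z6 <- Z5 -> Z8
Condition 1 (no descendant of Z12 in the set): FAILS — Z10 is a descendant of Z12.
Condition 2 (every backdoor path blocked by {Z10, Z11, Z5}):
  P1: blocked at chain node Z11 ∈ conditioning set.
  P2: blocked at fork node Z11 ∈ conditioning set.
{Z10, Z11, Z5} does not satisfy the backdoor criterion.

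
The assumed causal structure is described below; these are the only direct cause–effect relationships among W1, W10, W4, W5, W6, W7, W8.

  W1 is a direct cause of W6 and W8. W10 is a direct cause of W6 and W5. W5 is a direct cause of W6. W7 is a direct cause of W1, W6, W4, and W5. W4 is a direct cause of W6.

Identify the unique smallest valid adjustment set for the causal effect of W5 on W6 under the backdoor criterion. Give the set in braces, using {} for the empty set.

{W10, W7}

Variables eligible for adjustment (non-descendants of W5, excluding W5 and W6): {W1, W10, W4, W7, W8}.
Backdoor paths from W5 to W6:
  P1: W5 <- W7 -> W4 -> W6
  P2: W5 <- W7 -> W1 -> W6
  P3: W5 <- W7 -> W6
  P4: W5 <- W10 -> W6
The empty set is not sufficient: P1 (W5 <- W7 -> W4 -> W6) has no collider blocking it and no conditioned non-collider, so it is open.
Try {W10, W7}:
  P1: blocked at fork node W7 ∈ conditioning set.
  P2: blocked at fork node W7 ∈ conditioning set.
  P3: blocked at fork node W7 ∈ conditioning set.
  P4: blocked at fork node W10 ∈ conditioning set.
{W10, W7} contains no descendant of W5 and blocks every backdoor path.
Every element of {W10, W7} is needed (dropping W10 leaves P4 open; dropping W7 leaves P1 open), so no proper subset is valid.
Among all size-2 subsets of the eligible variables, only {W10, W7} blocks every backdoor path, so it is the unique smallest valid adjustment set.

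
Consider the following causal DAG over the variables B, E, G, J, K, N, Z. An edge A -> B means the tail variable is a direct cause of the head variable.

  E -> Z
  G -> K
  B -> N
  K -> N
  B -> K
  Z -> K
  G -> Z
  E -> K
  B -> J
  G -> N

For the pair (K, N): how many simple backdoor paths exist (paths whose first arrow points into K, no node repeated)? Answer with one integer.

4

A backdoor path from K to N is any simple undirected path whose first edge points into K (i.e. leaves K via a parent).
Parents of K: {B, E, G, Z}.
Enumerating:
  P1: K <- G -> N
  P2: K <- B -> N
  P3: K <- E -> Z <- G -> N
  P4: K <- Z <- G -> N
That exhausts the simple backdoor paths. Count: 4.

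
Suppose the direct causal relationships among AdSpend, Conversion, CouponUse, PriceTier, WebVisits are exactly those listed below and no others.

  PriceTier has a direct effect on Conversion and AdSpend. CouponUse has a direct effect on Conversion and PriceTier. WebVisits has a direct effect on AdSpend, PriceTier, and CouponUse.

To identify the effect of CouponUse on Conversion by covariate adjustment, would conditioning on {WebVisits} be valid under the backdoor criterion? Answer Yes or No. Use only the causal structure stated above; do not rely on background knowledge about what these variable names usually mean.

Backdoor paths from CouponUse to Conversion (paths whose first edge points into CouponUse):
  P1: CouponUse <- WebVisits -> PriceTier -> Conversion
  P2: CouponUse <- WebVisits -> AdSpend <- PriceTier -> Conversion
Condition 1 (no descendant of CouponUse in the set): holds — descendants of CouponUse are {AdSpend, Conversion, PriceTier}; none are in {WebVisits}.
Condition 2 (every backdoor path blocked by {WebVisits}):
  P1: blocked at fork node WebVisits ∈ conditioning set.
  P2: blocked at fork node WebVisits ∈ conditioning set.
{WebVisits} satisfies the backdoor criterion.

Yes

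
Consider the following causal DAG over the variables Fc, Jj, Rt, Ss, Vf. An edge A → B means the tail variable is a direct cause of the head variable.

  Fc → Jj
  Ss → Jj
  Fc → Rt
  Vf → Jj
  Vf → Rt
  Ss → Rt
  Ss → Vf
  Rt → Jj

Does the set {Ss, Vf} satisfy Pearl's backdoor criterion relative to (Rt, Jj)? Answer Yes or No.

No

Backdoor paths from Rt to Jj (paths whose first edge points into Rt):
  P1: Rt <- Ss -> Vf -> Jj
  P2: Rt <- Ss -> Jj
  P3: Rt <- Fc -> Jj
  P4: Rt <- Vf <- Ss -> Jj
  P5: Rt <- Vf -> Jj
Condition 1 (no descendant of Rt in the set): holds — descendants of Rt are {Jj}; none are in {Ss, Vf}.
Condition 2 (every backdoor path blocked by {Ss, Vf}):
  P1: blocked at fork node Ss ∈ conditioning set.
  P2: blocked at fork node Ss ∈ conditioning set.
  P3: open — no interior node is in the conditioning set.
  P4: blocked at chain node Vf ∈ conditioning set.
  P5: blocked at fork node Vf ∈ conditioning set.
{Ss, Vf} does not satisfy the backdoor criterion.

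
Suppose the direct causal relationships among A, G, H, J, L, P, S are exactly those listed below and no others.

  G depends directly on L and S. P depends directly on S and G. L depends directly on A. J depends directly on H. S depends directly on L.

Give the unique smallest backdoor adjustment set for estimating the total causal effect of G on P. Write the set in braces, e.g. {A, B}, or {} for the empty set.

{S}

Variables eligible for adjustment (non-descendants of G, excluding G and P): {A, H, J, L, S}.
Backdoor paths from G to P:
  P1: G <- L -> S -> P
  P2: G <- S -> P
The empty set is not sufficient: P1 (G <- L -> S -> P) has no collider blocking it and no conditioned non-collider, so it is open.
Try {S}:
  P1: blocked at chain node S ∈ conditioning set.
  P2: blocked at fork node S ∈ conditioning set.
{S} contains no descendant of G and blocks every backdoor path.
No other singleton works — e.g. {A} leaves P1 open — so {S} is the unique smallest valid adjustment set.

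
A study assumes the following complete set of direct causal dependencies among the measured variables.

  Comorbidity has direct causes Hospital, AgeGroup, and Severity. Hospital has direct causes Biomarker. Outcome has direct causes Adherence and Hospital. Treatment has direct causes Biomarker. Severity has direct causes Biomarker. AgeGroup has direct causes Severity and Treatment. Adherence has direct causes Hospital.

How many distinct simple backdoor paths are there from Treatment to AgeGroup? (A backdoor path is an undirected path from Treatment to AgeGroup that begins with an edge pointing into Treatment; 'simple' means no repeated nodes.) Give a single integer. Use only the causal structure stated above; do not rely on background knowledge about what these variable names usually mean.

4

A backdoor path from Treatment to AgeGroup is any simple undirected path whose first edge points into Treatment (i.e. leaves Treatment via a parent).
Parents of Treatment: {Biomarker}.
Enumerating:
  P1: Treatment <- Biomarker -> Severity -> AgeGroup
  P2: Treatment <- Biomarker -> Severity -> Comorbidity <- AgeGroup
  P3: Treatment <- Biomarker -> Hospital -> Comorbidity <- Severity -> AgeGroup
  P4: Treatment <- Biomarker -> Hospital -> Comorbidity <- AgeGroup
That exhausts the simple backdoor paths. Count: 4.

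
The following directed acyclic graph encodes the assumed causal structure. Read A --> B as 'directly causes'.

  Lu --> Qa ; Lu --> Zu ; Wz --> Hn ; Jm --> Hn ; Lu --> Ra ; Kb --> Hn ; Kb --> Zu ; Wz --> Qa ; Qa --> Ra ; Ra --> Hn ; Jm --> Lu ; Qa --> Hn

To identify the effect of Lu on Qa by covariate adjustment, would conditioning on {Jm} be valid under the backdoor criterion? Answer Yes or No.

Backdoor paths from Lu to Qa (paths whose first edge points into Lu):
  P1: Lu <- Jm -> Hn <- Wz -> Qa
  P2: Lu <- Jm -> Hn <- Qa
  P3: Lu <- Jm -> Hn <- Ra <- Qa
Condition 1 (no descendant of Lu in the set): holds — descendants of Lu are {Hn, Qa, Ra, Zu}; none are in {Jm}.
Condition 2 (every backdoor path blocked by {Jm}):
  P1: blocked at fork node Jm ∈ conditioning set.
  P2: blocked at fork node Jm ∈ conditioning set.
  P3: blocked at fork node Jm ∈ conditioning set.
{Jm} satisfies the backdoor criterion.

Yes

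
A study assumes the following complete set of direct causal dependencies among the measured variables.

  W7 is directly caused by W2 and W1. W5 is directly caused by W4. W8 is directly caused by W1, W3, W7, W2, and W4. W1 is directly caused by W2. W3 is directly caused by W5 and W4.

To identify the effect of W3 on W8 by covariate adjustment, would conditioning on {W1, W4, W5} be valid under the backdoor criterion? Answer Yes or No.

Yes

Backdoor paths from W3 to W8 (paths whose first edge points into W3):
  P1: W3 <- W4 -> W8
  P2: W3 <- W5 <- W4 -> W8
Condition 1 (no descendant of W3 in the set): holds — descendants of W3 are {W8}; none are in {W1, W4, W5}.
Condition 2 (every backdoor path blocked by {W1, W4, W5}):
  P1: blocked at fork node W4 ∈ conditioning set.
  P2: blocked at chain node W5 ∈ conditioning set.
{W1, W4, W5} satisfies the backdoor criterion.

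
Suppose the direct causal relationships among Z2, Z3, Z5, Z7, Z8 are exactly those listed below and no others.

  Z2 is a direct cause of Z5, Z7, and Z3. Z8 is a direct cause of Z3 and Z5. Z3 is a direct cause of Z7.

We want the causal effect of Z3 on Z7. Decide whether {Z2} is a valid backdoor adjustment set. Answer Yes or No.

Backdoor paths from Z3 to Z7 (paths whose first edge points into Z3):
  P1: Z3 <- Z8 -> Z5 <- Z2 -> Z7
  P2: Z3 <- Z2 -> Z7
Condition 1 (no descendant of Z3 in the set): holds — descendants of Z3 are {Z7}; none are in {Z2}.
Condition 2 (every backdoor path blocked by {Z2}):
  P1: blocked at collider Z5 (neither it nor any descendant is in the conditioning set).
  P2: blocked at fork node Z2 ∈ conditioning set.
{Z2} satisfies the backdoor criterion.

Yes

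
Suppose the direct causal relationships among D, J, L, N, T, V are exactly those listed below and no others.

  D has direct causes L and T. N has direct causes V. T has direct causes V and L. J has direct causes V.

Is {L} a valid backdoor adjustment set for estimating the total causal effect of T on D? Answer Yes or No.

Yes

Backdoor paths from T to D (paths whose first edge points into T):
  P1: T <- L -> D
Condition 1 (no descendant of T in the set): holds — descendants of T are {D}; none are in {L}.
Condition 2 (every backdoor path blocked by {L}):
  P1: blocked at fork node L ∈ conditioning set.
{L} satisfies the backdoor criterion.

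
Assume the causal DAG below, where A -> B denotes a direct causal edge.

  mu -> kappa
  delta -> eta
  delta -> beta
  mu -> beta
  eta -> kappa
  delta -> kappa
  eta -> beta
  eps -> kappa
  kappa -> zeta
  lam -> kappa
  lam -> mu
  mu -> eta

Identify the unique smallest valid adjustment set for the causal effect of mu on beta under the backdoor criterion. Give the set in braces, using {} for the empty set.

Variables eligible for adjustment (non-descendants of mu, excluding mu and beta): {delta, eps, lam}.
Backdoor paths from mu to beta:
  P1: mu <- lam -> kappa <- delta -> eta -> beta
  P2: mu <- lam -> kappa <- delta -> beta
  P3: mu <- lam -> kappa <- eta <- delta -> beta
  P4: mu <- lam -> kappa <- eta -> beta
Each backdoor path contains an unconditioned collider, so every path is already blocked with the empty conditioning set:
  P1: blocked at collider kappa (neither it nor any descendant is in the conditioning set).
  P2: blocked at collider kappa (neither it nor any descendant is in the conditioning set).
  P3: blocked at collider kappa (neither it nor any descendant is in the conditioning set).
  P4: blocked at collider kappa (neither it nor any descendant is in the conditioning set).
The empty set is therefore the unique smallest valid set.

{}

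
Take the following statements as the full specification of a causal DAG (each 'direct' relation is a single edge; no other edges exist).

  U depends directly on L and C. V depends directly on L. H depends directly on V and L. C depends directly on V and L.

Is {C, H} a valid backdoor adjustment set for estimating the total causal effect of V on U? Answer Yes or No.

Backdoor paths from V to U (paths whose first edge points into V):
  P1: V <- L -> C -> U
  P2: V <- L -> U
Condition 1 (no descendant of V in the set): FAILS — C and H are descendants of V.
Condition 2 (every backdoor path blocked by {C, H}):
  P1: blocked at chain node C ∈ conditioning set.
  P2: open — no interior node is in the conditioning set.
{C, H} does not satisfy the backdoor criterion.

No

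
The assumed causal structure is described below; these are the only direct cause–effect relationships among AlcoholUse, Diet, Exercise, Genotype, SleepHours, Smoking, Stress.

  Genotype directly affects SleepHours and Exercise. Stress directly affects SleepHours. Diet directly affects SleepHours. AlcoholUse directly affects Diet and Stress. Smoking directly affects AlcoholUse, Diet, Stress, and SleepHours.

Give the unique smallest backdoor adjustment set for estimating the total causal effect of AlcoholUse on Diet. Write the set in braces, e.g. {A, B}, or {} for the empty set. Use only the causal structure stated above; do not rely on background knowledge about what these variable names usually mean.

Variables eligible for adjustment (non-descendants of AlcoholUse, excluding AlcoholUse and Diet): {Exercise, Genotype, Smoking}.
Backdoor paths from AlcoholUse to Diet:
  P1: AlcoholUse <- Smoking -> Diet
  P2: AlcoholUse <- Smoking -> Stress -> SleepHours <- Diet
  P3: AlcoholUse <- Smoking -> SleepHours <- Diet
The empty set is not sufficient: P1 (AlcoholUse <- Smoking -> Diet) has no collider blocking it and no conditioned non-collider, so it is open.
Try {Smoking}:
  P1: blocked at fork node Smoking ∈ conditioning set.
  P2: blocked at fork node Smoking ∈ conditioning set.
  P3: blocked at fork node Smoking ∈ conditioning set.
{Smoking} contains no descendant of AlcoholUse and blocks every backdoor path.
No other singleton works — e.g. {Genotype} leaves P1 open — so {Smoking} is the unique smallest valid adjustment set.

{Smoking}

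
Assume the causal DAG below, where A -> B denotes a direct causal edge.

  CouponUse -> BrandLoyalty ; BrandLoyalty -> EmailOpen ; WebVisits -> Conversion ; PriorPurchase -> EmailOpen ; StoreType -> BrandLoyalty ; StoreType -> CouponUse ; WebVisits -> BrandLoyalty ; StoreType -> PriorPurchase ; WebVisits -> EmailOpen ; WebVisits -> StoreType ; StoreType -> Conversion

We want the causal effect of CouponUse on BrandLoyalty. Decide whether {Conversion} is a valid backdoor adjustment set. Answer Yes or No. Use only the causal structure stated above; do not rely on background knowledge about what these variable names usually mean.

Backdoor paths from CouponUse to BrandLoyalty (paths whose first edge points into CouponUse):
  P1: CouponUse <- StoreType <- WebVisits -> BrandLoyalty
  P2: CouponUse <- StoreType <- WebVisits -> EmailOpen <- BrandLoyalty
  P3: CouponUse <- StoreType -> PriorPurchase -> EmailOpen <- WebVisits -> BrandLoyalty
  P4: CouponUse <- StoreType -> PriorPurchase -> EmailOpen <- BrandLoyalty
  P5: CouponUse <- StoreType -> Conversion <- WebVisits -> BrandLoyalty
  P6: CouponUse <- StoreType -> Conversion <- WebVisits -> EmailOpen <- BrandLoyalty
  P7: CouponUse <- StoreType -> BrandLoyalty
Condition 1 (no descendant of CouponUse in the set): holds — descendants of CouponUse are {BrandLoyalty, EmailOpen}; none are in {Conversion}.
Condition 2 (every backdoor path blocked by {Conversion}):
  P1: open — no interior node is in the conditioning set.
  P2: blocked at collider EmailOpen (neither it nor any descendant is in the conditioning set).
  P3: blocked at collider EmailOpen (neither it nor any descendant is in the conditioning set).
  P4: blocked at collider EmailOpen (neither it nor any descendant is in the conditioning set).
  P5: open — collider(s) Conversion are conditioned on (or have a conditioned descendant) and no non-collider on the path is in the set.
  P6: blocked at collider EmailOpen (neither it nor any descendant is in the conditioning set).
  P7: open — no interior node is in the conditioning set.
{Conversion} does not satisfy the backdoor criterion.

No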